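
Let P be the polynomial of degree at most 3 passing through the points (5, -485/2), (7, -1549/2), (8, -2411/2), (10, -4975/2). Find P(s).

P(s) = -3s^3 + 5s^2 + s + 5/2

Using the Lagrange interpolation formula with nodes 5, 7, 8, 10:
  L_0(s) = (s - 7)(s - 8)(s - 10) / -30
  L_1(s) = (s - 5)(s - 8)(s - 10) / 6
  L_2(s) = (s - 5)(s - 7)(s - 10) / -6
  L_3(s) = (s - 5)(s - 7)(s - 8) / 30
Then P(s) = -485/2·L_0(s) - 1549/2·L_1(s) - 2411/2·L_2(s) - 4975/2·L_3(s).
Expanding and collecting terms gives P(s) = -3s^3 + 5s^2 + s + 5/2.
Check: P(8) = -2411/2. ✓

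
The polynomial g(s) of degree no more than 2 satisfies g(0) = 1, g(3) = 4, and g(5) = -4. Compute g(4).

1

Using the Lagrange interpolation formula with nodes 0, 3, 5:
  L_0(s) = (s - 3)(s - 5) / 15
  L_1(s) = s(s - 5) / -6
  L_2(s) = s(s - 3) / 10
Then g(s) = 1·L_0(s) + 4·L_1(s) - 4·L_2(s).
Expanding and collecting terms gives g(s) = -s^2 + 4s + 1.
Evaluating at s = 4: g(4) = 1.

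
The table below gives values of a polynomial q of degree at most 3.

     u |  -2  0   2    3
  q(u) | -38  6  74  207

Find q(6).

1434

Write q(u) = au^3 + bu^2 + cu + d. Substituting each data point gives a linear system:
  -8a + 4b - 2c + d = -38
  d = 6
  8a + 4b + 2c + d = 74
  27a + 9b + 3c + d = 207
Solving the system yields a = 6, b = 3, c = 4, d = 6.
So q(u) = 6u³ + 3u² + 4u + 6.
Then q(6) = 1434.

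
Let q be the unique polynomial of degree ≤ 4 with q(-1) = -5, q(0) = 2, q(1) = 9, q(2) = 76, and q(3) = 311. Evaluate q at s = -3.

-19

Write q(s) = as^4 + bs^3 + cs^2 + ds + e. Substituting each data point gives a linear system:
  a - b + c - d + e = -5
  e = 2
  a + b + c + d + e = 9
  16a + 8b + 4c + 2d + e = 76
  81a + 27b + 9c + 3d + e = 311
Solving the system yields a = 2, b = 6, c = -2, d = 1, e = 2.
So q(s) = 2s⁴ + 6s³ - 2s² + s + 2.
Then q(-3) = -19.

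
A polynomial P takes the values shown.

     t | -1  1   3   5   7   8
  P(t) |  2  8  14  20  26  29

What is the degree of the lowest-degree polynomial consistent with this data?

Divided differences on the nodes -1, 1, 3, 5, 7, 8:
  order 0: 2  8  14  20  26  29
  order 1: 3  3  3  3  3
  order 2: 0  0  0  0
  order 3: 0  0  0
  order 4: 0  0
  order 5: 0
The order-1 divided differences are all 3 (nonzero) and every higher order vanishes, so the data lies on a polynomial of degree exactly 1.

1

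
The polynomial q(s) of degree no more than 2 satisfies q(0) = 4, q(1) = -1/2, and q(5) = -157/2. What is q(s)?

Write q(s) = as^2 + bs + c. Substituting each data point gives a linear system:
  c = 4
  a + b + c = -1/2
  25a + 5b + c = -157/2
Solving the system yields a = -3, b = -3/2, c = 4.
So q(s) = -3s^2 - (3/2)s + 4.
Check: q(5) = -157/2. ✓

q(s) = -3s^2 - (3/2)s + 4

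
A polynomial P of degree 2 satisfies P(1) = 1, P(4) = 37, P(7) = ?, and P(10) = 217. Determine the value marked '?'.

109

The 3 known points determine the degree-2 polynomial uniquely.
Write P(s) = as^2 + bs + c. Substituting each data point gives a linear system:
  a + b + c = 1
  16a + 4b + c = 37
  100a + 10b + c = 217
Solving the system yields a = 2, b = 2, c = -3.
So P(s) = 2s² + 2s - 3.
Then P(7) = 109.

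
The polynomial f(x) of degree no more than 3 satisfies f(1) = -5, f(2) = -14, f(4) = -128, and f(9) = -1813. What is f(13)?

-5789

Using the Lagrange interpolation formula with nodes 1, 2, 4, 9:
  L_0(x) = (x - 2)(x - 4)(x - 9) / -24
  L_1(x) = (x - 1)(x - 4)(x - 9) / 14
  L_2(x) = (x - 1)(x - 2)(x - 9) / -30
  L_3(x) = (x - 1)(x - 2)(x - 4) / 280
Then f(x) = -5·L_0(x) - 14·L_1(x) - 128·L_2(x) - 1813·L_3(x).
Expanding and collecting terms gives f(x) = -3x^3 + 5x^2 - 3x - 4.
Evaluating at x = 13: f(13) = -5789.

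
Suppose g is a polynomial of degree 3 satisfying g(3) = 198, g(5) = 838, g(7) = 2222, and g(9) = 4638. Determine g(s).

Write g(s) = as^3 + bs^2 + cs + d. Substituting each data point gives a linear system:
  27a + 9b + 3c + d = 198
  125a + 25b + 5c + d = 838
  343a + 49b + 7c + d = 2222
  729a + 81b + 9c + d = 4638
Solving the system yields a = 6, b = 3, c = 2, d = 3.
So g(s) = 6s^3 + 3s^2 + 2s + 3.
Check: g(9) = 4638. ✓

g(s) = 6s^3 + 3s^2 + 2s + 3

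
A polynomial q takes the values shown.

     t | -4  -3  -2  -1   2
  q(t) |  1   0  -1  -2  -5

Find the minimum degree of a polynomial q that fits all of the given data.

1

Divided differences on the nodes -4, -3, -2, -1, 2:
  order 0: 1  0  -1  -2  -5
  order 1: -1  -1  -1  -1
  order 2: 0  0  0
  order 3: 0  0
  order 4: 0
The order-1 divided differences are all -1 (nonzero) and every higher order vanishes, so the data lies on a polynomial of degree exactly 1.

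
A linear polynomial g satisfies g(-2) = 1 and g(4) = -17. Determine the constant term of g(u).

-5

Write g(u) = au + b. Substituting each data point gives a linear system:
  -2a + b = 1
  4a + b = -17
Solving the system yields a = -3, b = -5.
So g(u) = -3u - 5.
The constant term is -5.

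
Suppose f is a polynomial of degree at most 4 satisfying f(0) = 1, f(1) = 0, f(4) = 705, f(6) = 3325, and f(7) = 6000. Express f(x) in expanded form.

Using the Lagrange interpolation formula with nodes 0, 1, 4, 6, 7:
  L_0(x) = (x - 1)(x - 4)(x - 6)(x - 7) / 168
  L_1(x) = x(x - 4)(x - 6)(x - 7) / -90
  L_2(x) = x(x - 1)(x - 6)(x - 7) / 72
  L_3(x) = x(x - 1)(x - 4)(x - 7) / -60
  L_4(x) = x(x - 1)(x - 4)(x - 6) / 126
Then f(x) = 1·L_0(x) + 0·L_1(x) + 705·L_2(x) + 3325·L_3(x) + 6000·L_4(x).
Expanding and collecting terms gives f(x) = 2x^4 + 4x^3 - 3x^2 - 4x + 1.
Check: f(6) = 3325. ✓

f(x) = 2x^4 + 4x^3 - 3x^2 - 4x + 1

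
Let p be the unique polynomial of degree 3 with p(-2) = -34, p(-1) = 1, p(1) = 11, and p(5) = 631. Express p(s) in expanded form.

Using the Lagrange interpolation formula with nodes -2, -1, 1, 5:
  L_0(s) = (s + 1)(s - 1)(s - 5) / -21
  L_1(s) = (s + 2)(s - 1)(s - 5) / 12
  L_2(s) = (s + 2)(s + 1)(s - 5) / -24
  L_3(s) = (s + 2)(s + 1)(s - 1) / 168
Then p(s) = -34·L_0(s) + 1·L_1(s) + 11·L_2(s) + 631·L_3(s).
Expanding and collecting terms gives p(s) = 5s^3 + 6.
Check: p(-1) = 1. ✓

p(s) = 5s^3 + 6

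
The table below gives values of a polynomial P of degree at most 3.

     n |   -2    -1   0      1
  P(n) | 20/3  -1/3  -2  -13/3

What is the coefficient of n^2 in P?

-1/3

Write P(n) = an^3 + bn^2 + cn + d. Substituting each data point gives a linear system:
  -8a + 4b - 2c + d = 20/3
  -a + b - c + d = -1/3
  d = -2
  a + b + c + d = -13/3
Solving the system yields a = -1, b = -1/3, c = -1, d = -2.
So P(n) = -n^3 - (1/3)n^2 - n - 2.
The coefficient of n^2 is -1/3.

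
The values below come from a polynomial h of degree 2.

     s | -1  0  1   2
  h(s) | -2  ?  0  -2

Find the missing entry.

0

The 3 known points determine the degree-2 polynomial uniquely.
Write h(s) = as^2 + bs + c. Substituting each data point gives a linear system:
  a - b + c = -2
  a + b + c = 0
  4a + 2b + c = -2
Solving the system yields a = -1, b = 1, c = 0.
So h(s) = -s^2 + s.
Then h(0) = 0.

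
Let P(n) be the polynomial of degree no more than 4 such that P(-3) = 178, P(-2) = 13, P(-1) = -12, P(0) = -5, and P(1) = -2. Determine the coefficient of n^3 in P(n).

Write P(n) = an^4 + bn^3 + cn^2 + dn + e. Substituting each data point gives a linear system:
  81a - 27b + 9c - 3d + e = 178
  16a - 8b + 4c - 2d + e = 13
  a - b + c - d + e = -12
  e = -5
  a + b + c + d + e = -2
Solving the system yields a = 3, b = 0, c = -5, d = 5, e = -5.
So P(n) = 3n^4 - 5n^2 + 5n - 5.
The coefficient of n^3 is 0.

0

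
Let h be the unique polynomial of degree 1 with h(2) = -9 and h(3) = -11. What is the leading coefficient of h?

Write h(u) = au + b. Substituting each data point gives a linear system:
  2a + b = -9
  3a + b = -11
Solving the system yields a = -2, b = -5.
So h(u) = -2u - 5.
The leading coefficient is -2.

-2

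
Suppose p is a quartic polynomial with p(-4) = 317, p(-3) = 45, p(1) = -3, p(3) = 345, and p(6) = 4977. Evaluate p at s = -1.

Write p(s) = as^4 + bs^3 + cs^2 + ds + e. Substituting each data point gives a linear system:
  256a - 64b + 16c - 4d + e = 317
  81a - 27b + 9c - 3d + e = 45
  a + b + c + d + e = -3
  81a + 27b + 9c + 3d + e = 345
  1296a + 216b + 36c + 6d + e = 4977
Solving the system yields a = 3, b = 6, c = -5, d = -4, e = -3.
So p(s) = 3s^4 + 6s^3 - 5s^2 - 4s - 3.
Then p(-1) = -7.

-7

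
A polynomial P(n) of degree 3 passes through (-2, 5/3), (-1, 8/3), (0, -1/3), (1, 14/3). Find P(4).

Write P(n) = an^3 + bn^2 + cn + d. Substituting each data point gives a linear system:
  -8a + 4b - 2c + d = 5/3
  -a + b - c + d = 8/3
  d = -1/3
  a + b + c + d = 14/3
Solving the system yields a = 2, b = 4, c = -1, d = -1/3.
So P(n) = 2n^3 + 4n^2 - n - 1/3.
Then P(4) = 563/3.

563/3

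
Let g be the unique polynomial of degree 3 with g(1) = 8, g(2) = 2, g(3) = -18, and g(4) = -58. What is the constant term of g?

6

Write g(u) = au^3 + bu^2 + cu + d. Substituting each data point gives a linear system:
  a + b + c + d = 8
  8a + 4b + 2c + d = 2
  27a + 9b + 3c + d = -18
  64a + 16b + 4c + d = -58
Solving the system yields a = -1, b = -1, c = 4, d = 6.
So g(u) = -u³ - u² + 4u + 6.
The constant term is 6.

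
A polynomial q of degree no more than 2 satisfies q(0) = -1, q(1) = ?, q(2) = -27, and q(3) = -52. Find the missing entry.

The 3 known points determine the degree-2 polynomial uniquely.
Write q(s) = as^2 + bs + c. Substituting each data point gives a linear system:
  c = -1
  4a + 2b + c = -27
  9a + 3b + c = -52
Solving the system yields a = -4, b = -5, c = -1.
So q(s) = -4s^2 - 5s - 1.
Then q(1) = -10.

-10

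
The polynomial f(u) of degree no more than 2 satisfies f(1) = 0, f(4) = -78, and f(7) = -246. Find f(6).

Forward differences of the values at u = 1, 4, 7:
  f  : 0  -78  -246
  Δ  : -78  -168
  Δ^2: -90
The second differences are constant, confirming degree 2.
Interpolating (Newton forward form) and evaluating at u = 6 gives f(6) = -180.

-180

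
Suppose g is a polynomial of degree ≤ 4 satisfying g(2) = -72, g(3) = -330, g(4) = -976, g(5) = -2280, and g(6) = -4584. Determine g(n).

g(n) = -3n^4 - 3n^3 - 2n^2 + 4n

Using the Lagrange interpolation formula with nodes 2, 3, 4, 5, 6:
  L_0(n) = (n - 3)(n - 4)(n - 5)(n - 6) / 24
  L_1(n) = (n - 2)(n - 4)(n - 5)(n - 6) / -6
  L_2(n) = (n - 2)(n - 3)(n - 5)(n - 6) / 4
  L_3(n) = (n - 2)(n - 3)(n - 4)(n - 6) / -6
  L_4(n) = (n - 2)(n - 3)(n - 4)(n - 5) / 24
Then g(n) = -72·L_0(n) - 330·L_1(n) - 976·L_2(n) - 2280·L_3(n) - 4584·L_4(n).
Expanding and collecting terms gives g(n) = -3n⁴ - 3n³ - 2n² + 4n.
Check: g(5) = -2280. ✓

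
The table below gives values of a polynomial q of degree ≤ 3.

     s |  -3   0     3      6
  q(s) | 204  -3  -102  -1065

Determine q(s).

Using the Lagrange interpolation formula with nodes -3, 0, 3, 6:
  L_0(s) = s(s - 3)(s - 6) / -162
  L_1(s) = (s + 3)(s - 3)(s - 6) / 54
  L_2(s) = (s + 3)s(s - 6) / -54
  L_3(s) = (s + 3)s(s - 3) / 162
Then q(s) = 204·L_0(s) - 3·L_1(s) - 102·L_2(s) - 1065·L_3(s).
Expanding and collecting terms gives q(s) = -6s³ + 6s² + 3s - 3.
Check: q(-3) = 204. ✓

q(s) = -6s^3 + 6s^2 + 3s - 3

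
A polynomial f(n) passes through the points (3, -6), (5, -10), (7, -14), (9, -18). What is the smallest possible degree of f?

1

Forward differences of the values at n = 3, 5, 7, 9:
  f  : -6  -10  -14  -18
  Δ  : -4  -4  -4
  Δ^2: 0  0
  Δ^3: 0
The first differences are constant (-4) and nonzero, while all higher differences vanish, so the minimal degree is 1.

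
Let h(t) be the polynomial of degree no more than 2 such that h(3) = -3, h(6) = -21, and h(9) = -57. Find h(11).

-91

Write h(t) = at^2 + bt + c. Substituting each data point gives a linear system:
  9a + 3b + c = -3
  36a + 6b + c = -21
  81a + 9b + c = -57
Solving the system yields a = -1, b = 3, c = -3.
So h(t) = -t^2 + 3t - 3.
Then h(11) = -91.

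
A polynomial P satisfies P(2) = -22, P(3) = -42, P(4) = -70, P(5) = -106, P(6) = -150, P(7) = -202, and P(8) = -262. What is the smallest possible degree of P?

Forward differences of the values at x = 2, 3, 4, 5, 6, 7, 8:
  P  : -22  -42  -70  -106  -150  -202  -262
  Δ  : -20  -28  -36  -44  -52  -60
  Δ^2: -8  -8  -8  -8  -8
  Δ^3: 0  0  0  0
  Δ^4: 0  0  0
  Δ^5: 0  0
  Δ^6: 0
The second differences are constant (-8) and nonzero, while all higher differences vanish, so the minimal degree is 2.

2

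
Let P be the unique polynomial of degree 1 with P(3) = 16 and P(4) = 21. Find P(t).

Using the Lagrange interpolation formula with nodes 3, 4:
  L_0(t) = (t - 4) / -1
  L_1(t) = (t - 3) / 1
Then P(t) = 16·L_0(t) + 21·L_1(t).
Expanding and collecting terms gives P(t) = 5t + 1.
Check: P(4) = 21. ✓

P(t) = 5t + 1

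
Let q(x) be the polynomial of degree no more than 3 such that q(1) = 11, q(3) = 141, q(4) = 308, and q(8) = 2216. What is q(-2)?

-34

Write q(x) = ax^3 + bx^2 + cx + d. Substituting each data point gives a linear system:
  a + b + c + d = 11
  27a + 9b + 3c + d = 141
  64a + 16b + 4c + d = 308
  512a + 64b + 8c + d = 2216
Solving the system yields a = 4, b = 2, c = 5, d = 0.
So q(x) = 4x³ + 2x² + 5x.
Then q(-2) = -34.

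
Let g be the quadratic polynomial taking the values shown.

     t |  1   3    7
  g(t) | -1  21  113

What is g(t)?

g(t) = 2t^2 + 3t - 6

Write g(t) = at^2 + bt + c. Substituting each data point gives a linear system:
  a + b + c = -1
  9a + 3b + c = 21
  49a + 7b + c = 113
Solving the system yields a = 2, b = 3, c = -6.
So g(t) = 2t^2 + 3t - 6.
Check: g(3) = 21. ✓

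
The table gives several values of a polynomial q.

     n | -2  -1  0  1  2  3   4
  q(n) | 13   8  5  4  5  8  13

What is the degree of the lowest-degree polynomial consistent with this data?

Forward differences of the values at n = -2, -1, 0, 1, 2, 3, 4:
  q  : 13  8  5  4  5  8  13
  Δ  : -5  -3  -1  1  3  5
  Δ^2: 2  2  2  2  2
  Δ^3: 0  0  0  0
  Δ^4: 0  0  0
  Δ^5: 0  0
  Δ^6: 0
The second differences are constant (2) and nonzero, while all higher differences vanish, so the minimal degree is 2.

2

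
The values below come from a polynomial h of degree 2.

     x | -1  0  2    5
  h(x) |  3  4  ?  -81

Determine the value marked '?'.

The 3 known points determine the degree-2 polynomial uniquely.
Write h(x) = ax^2 + bx + c. Substituting each data point gives a linear system:
  a - b + c = 3
  c = 4
  25a + 5b + c = -81
Solving the system yields a = -3, b = -2, c = 4.
So h(x) = -3x² - 2x + 4.
Then h(2) = -12.

-12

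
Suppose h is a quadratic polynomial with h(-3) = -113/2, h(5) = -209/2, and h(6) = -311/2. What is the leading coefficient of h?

Write h(s) = as^2 + bs + c. Substituting each data point gives a linear system:
  9a - 3b + c = -113/2
  25a + 5b + c = -209/2
  36a + 6b + c = -311/2
Solving the system yields a = -5, b = 4, c = 1/2.
So h(s) = -5s^2 + 4s + 1/2.
The leading coefficient is -5.

-5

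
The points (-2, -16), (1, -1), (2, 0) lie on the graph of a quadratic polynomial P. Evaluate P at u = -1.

Write P(u) = au^2 + bu + c. Substituting each data point gives a linear system:
  4a - 2b + c = -16
  a + b + c = -1
  4a + 2b + c = 0
Solving the system yields a = -1, b = 4, c = -4.
So P(u) = -u^2 + 4u - 4.
Then P(-1) = -9.

-9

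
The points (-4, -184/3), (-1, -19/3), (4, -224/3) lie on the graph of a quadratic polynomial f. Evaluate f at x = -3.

Write f(x) = ax^2 + bx + c. Substituting each data point gives a linear system:
  16a - 4b + c = -184/3
  a - b + c = -19/3
  16a + 4b + c = -224/3
Solving the system yields a = -4, b = -5/3, c = -4.
So f(x) = -4x^2 - (5/3)x - 4.
Then f(-3) = -35.

-35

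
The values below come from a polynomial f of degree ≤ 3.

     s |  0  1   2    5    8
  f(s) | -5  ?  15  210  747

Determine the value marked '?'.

The 4 known points determine the degree-3 polynomial uniquely.
Write f(s) = as^3 + bs^2 + cs + d. Substituting each data point gives a linear system:
  d = -5
  8a + 4b + 2c + d = 15
  125a + 25b + 5c + d = 210
  512a + 64b + 8c + d = 747
Solving the system yields a = 1, b = 4, c = -2, d = -5.
So f(s) = s^3 + 4s^2 - 2s - 5.
Then f(1) = -2.

-2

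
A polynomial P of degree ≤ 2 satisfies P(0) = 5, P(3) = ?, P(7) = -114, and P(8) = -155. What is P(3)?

The 3 known points determine the degree-2 polynomial uniquely.
Write P(u) = au^2 + bu + c. Substituting each data point gives a linear system:
  c = 5
  49a + 7b + c = -114
  64a + 8b + c = -155
Solving the system yields a = -3, b = 4, c = 5.
So P(u) = -3u^2 + 4u + 5.
Then P(3) = -10.

-10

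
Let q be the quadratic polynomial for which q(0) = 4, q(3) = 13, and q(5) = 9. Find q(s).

Using the Lagrange interpolation formula with nodes 0, 3, 5:
  L_0(s) = (s - 3)(s - 5) / 15
  L_1(s) = s(s - 5) / -6
  L_2(s) = s(s - 3) / 10
Then q(s) = 4·L_0(s) + 13·L_1(s) + 9·L_2(s).
Expanding and collecting terms gives q(s) = -s^2 + 6s + 4.
Check: q(5) = 9. ✓

q(s) = -s^2 + 6s + 4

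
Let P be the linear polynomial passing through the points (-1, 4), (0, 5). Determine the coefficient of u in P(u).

Write P(u) = au + b. Substituting each data point gives a linear system:
  -a + b = 4
  b = 5
Solving the system yields a = 1, b = 5.
So P(u) = u + 5.
The leading coefficient is 1.

1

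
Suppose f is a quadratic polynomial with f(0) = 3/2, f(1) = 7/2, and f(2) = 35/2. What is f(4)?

163/2

Write f(u) = au^2 + bu + c. Substituting each data point gives a linear system:
  c = 3/2
  a + b + c = 7/2
  4a + 2b + c = 35/2
Solving the system yields a = 6, b = -4, c = 3/2.
So f(u) = 6u^2 - 4u + 3/2.
Then f(4) = 163/2.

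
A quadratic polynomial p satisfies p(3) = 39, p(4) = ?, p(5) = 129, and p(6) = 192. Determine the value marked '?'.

The 3 known points determine the degree-2 polynomial uniquely.
Write p(t) = at^2 + bt + c. Substituting each data point gives a linear system:
  9a + 3b + c = 39
  25a + 5b + c = 129
  36a + 6b + c = 192
Solving the system yields a = 6, b = -3, c = -6.
So p(t) = 6t^2 - 3t - 6.
Then p(4) = 78.

78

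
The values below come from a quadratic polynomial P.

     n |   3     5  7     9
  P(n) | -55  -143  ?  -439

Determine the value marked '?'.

On equispaced nodes a degree-2 polynomial has vanishing third forward difference, so
  - P(3) + 3·P(5) - 3·P(7) + P(9) = 0.
Substituting the known values and solving for P(7):
  -3·P(7) = 813
  P(7) = -271.

-271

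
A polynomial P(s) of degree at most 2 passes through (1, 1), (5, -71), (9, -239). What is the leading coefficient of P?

-3

Write P(s) = as^2 + bs + c. Substituting each data point gives a linear system:
  a + b + c = 1
  25a + 5b + c = -71
  81a + 9b + c = -239
Solving the system yields a = -3, b = 0, c = 4.
So P(s) = -3s² + 4.
The leading coefficient is -3.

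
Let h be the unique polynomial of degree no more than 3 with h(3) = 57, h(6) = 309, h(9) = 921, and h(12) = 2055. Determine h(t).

h(t) = t^3 + 2t^2 + 3t + 3

Using the Lagrange interpolation formula with nodes 3, 6, 9, 12:
  L_0(t) = (t - 6)(t - 9)(t - 12) / -162
  L_1(t) = (t - 3)(t - 9)(t - 12) / 54
  L_2(t) = (t - 3)(t - 6)(t - 12) / -54
  L_3(t) = (t - 3)(t - 6)(t - 9) / 162
Then h(t) = 57·L_0(t) + 309·L_1(t) + 921·L_2(t) + 2055·L_3(t).
Expanding and collecting terms gives h(t) = t^3 + 2t^2 + 3t + 3.
Check: h(12) = 2055. ✓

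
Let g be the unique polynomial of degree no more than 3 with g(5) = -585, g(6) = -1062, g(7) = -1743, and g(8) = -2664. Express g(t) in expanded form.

g(t) = -6t^3 + 6t^2 + 3t

Using the Lagrange interpolation formula with nodes 5, 6, 7, 8:
  L_0(t) = (t - 6)(t - 7)(t - 8) / -6
  L_1(t) = (t - 5)(t - 7)(t - 8) / 2
  L_2(t) = (t - 5)(t - 6)(t - 8) / -2
  L_3(t) = (t - 5)(t - 6)(t - 7) / 6
Then g(t) = -585·L_0(t) - 1062·L_1(t) - 1743·L_2(t) - 2664·L_3(t).
Expanding and collecting terms gives g(t) = -6t³ + 6t² + 3t.
Check: g(6) = -1062. ✓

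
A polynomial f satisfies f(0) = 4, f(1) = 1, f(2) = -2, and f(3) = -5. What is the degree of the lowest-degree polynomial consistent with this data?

Forward differences of the values at x = 0, 1, 2, 3:
  f  : 4  1  -2  -5
  Δ  : -3  -3  -3
  Δ^2: 0  0
  Δ^3: 0
The first differences are constant (-3) and nonzero, while all higher differences vanish, so the minimal degree is 1.

1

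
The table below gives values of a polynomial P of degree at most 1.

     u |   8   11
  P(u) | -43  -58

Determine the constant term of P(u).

Write P(u) = au + b. Substituting each data point gives a linear system:
  8a + b = -43
  11a + b = -58
Solving the system yields a = -5, b = -3.
So P(u) = -5u - 3.
The constant term is -3.

-3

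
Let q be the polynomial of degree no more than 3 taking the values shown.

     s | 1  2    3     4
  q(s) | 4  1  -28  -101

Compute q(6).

-451

Using the Lagrange interpolation formula with nodes 1, 2, 3, 4:
  L_0(s) = (s - 2)(s - 3)(s - 4) / -6
  L_1(s) = (s - 1)(s - 3)(s - 4) / 2
  L_2(s) = (s - 1)(s - 2)(s - 4) / -2
  L_3(s) = (s - 1)(s - 2)(s - 3) / 6
Then q(s) = 4·L_0(s) + 1·L_1(s) - 28·L_2(s) - 101·L_3(s).
Expanding and collecting terms gives q(s) = -3s^3 + 5s^2 + 3s - 1.
Evaluating at s = 6: q(6) = -451.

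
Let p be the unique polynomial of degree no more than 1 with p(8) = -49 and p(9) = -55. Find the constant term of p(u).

Write p(u) = au + b. Substituting each data point gives a linear system:
  8a + b = -49
  9a + b = -55
Solving the system yields a = -6, b = -1.
So p(u) = -6u - 1.
The constant term is -1.

-1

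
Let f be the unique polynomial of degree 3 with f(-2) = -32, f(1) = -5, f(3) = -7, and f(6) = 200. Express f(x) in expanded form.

f(x) = 2x^3 - 6x^2 - 3x + 2

Write f(x) = ax^3 + bx^2 + cx + d. Substituting each data point gives a linear system:
  -8a + 4b - 2c + d = -32
  a + b + c + d = -5
  27a + 9b + 3c + d = -7
  216a + 36b + 6c + d = 200
Solving the system yields a = 2, b = -6, c = -3, d = 2.
So f(x) = 2x³ - 6x² - 3x + 2.
Check: f(1) = -5. ✓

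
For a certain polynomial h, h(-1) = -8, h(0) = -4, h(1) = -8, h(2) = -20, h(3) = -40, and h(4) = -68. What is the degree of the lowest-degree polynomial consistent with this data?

Forward differences of the values at t = -1, 0, 1, 2, 3, 4:
  h  : -8  -4  -8  -20  -40  -68
  Δ  : 4  -4  -12  -20  -28
  Δ^2: -8  -8  -8  -8
  Δ^3: 0  0  0
  Δ^4: 0  0
  Δ^5: 0
The second differences are constant (-8) and nonzero, while all higher differences vanish, so the minimal degree is 2.

2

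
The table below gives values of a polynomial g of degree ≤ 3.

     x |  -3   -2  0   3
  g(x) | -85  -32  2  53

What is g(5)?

Write g(x) = ax^3 + bx^2 + cx + d. Substituting each data point gives a linear system:
  -27a + 9b - 3c + d = -85
  -8a + 4b - 2c + d = -32
  d = 2
  27a + 9b + 3c + d = 53
Solving the system yields a = 2, b = -2, c = 5, d = 2.
So g(x) = 2x^3 - 2x^2 + 5x + 2.
Then g(5) = 227.

227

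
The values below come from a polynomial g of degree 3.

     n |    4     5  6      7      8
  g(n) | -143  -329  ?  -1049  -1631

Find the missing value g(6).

The 4 known points determine the degree-3 polynomial uniquely.
Write g(n) = an^3 + bn^2 + cn + d. Substituting each data point gives a linear system:
  64a + 16b + 4c + d = -143
  125a + 25b + 5c + d = -329
  343a + 49b + 7c + d = -1049
  512a + 64b + 8c + d = -1631
Solving the system yields a = -4, b = 6, c = 4, d = 1.
So g(n) = -4n³ + 6n² + 4n + 1.
Then g(6) = -623.

-623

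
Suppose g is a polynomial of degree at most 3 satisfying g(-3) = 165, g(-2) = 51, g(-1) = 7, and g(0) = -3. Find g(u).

Using the Lagrange interpolation formula with nodes -3, -2, -1, 0:
  L_0(u) = (u + 2)(u + 1)u / -6
  L_1(u) = (u + 3)(u + 1)u / 2
  L_2(u) = (u + 3)(u + 2)u / -2
  L_3(u) = (u + 3)(u + 2)(u + 1) / 6
Then g(u) = 165·L_0(u) + 51·L_1(u) + 7·L_2(u) - 3·L_3(u).
Expanding and collecting terms gives g(u) = -6u^3 - u^2 - 5u - 3.
Check: g(-2) = 51. ✓

g(u) = -6u^3 - u^2 - 5u - 3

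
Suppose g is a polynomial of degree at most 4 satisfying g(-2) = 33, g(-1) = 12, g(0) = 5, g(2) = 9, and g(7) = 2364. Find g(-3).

Using the Lagrange interpolation formula with nodes -2, -1, 0, 2, 7:
  L_0(t) = (t + 1)t(t - 2)(t - 7) / 72
  L_1(t) = (t + 2)t(t - 2)(t - 7) / -24
  L_2(t) = (t + 2)(t + 1)(t - 2)(t - 7) / 28
  L_3(t) = (t + 2)(t + 1)t(t - 7) / -120
  L_4(t) = (t + 2)(t + 1)t(t - 2) / 2520
Then g(t) = 33·L_0(t) + 12·L_1(t) + 5·L_2(t) + 9·L_3(t) + 2364·L_4(t).
Expanding and collecting terms gives g(t) = t⁴ - 6t + 5.
Evaluating at t = -3: g(-3) = 104.

104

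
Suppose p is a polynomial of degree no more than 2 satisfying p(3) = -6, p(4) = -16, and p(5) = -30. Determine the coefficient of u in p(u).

4

Write p(u) = au^2 + bu + c. Substituting each data point gives a linear system:
  9a + 3b + c = -6
  16a + 4b + c = -16
  25a + 5b + c = -30
Solving the system yields a = -2, b = 4, c = 0.
So p(u) = -2u^2 + 4u.
The coefficient of u is 4.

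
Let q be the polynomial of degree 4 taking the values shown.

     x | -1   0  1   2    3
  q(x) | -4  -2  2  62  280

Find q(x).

Write q(x) = ax^4 + bx^3 + cx^2 + dx + e. Substituting each data point gives a linear system:
  a - b + c - d + e = -4
  e = -2
  a + b + c + d + e = 2
  16a + 8b + 4c + 2d + e = 62
  81a + 27b + 9c + 3d + e = 280
Solving the system yields a = 2, b = 5, c = -1, d = -2, e = -2.
So q(x) = 2x^4 + 5x^3 - x^2 - 2x - 2.
Check: q(3) = 280. ✓

q(x) = 2x^4 + 5x^3 - x^2 - 2x - 2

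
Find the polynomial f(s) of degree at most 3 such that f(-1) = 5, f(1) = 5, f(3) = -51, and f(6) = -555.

f(s) = -3s^3 + 2s^2 + 3s + 3

Write f(s) = as^3 + bs^2 + cs + d. Substituting each data point gives a linear system:
  -a + b - c + d = 5
  a + b + c + d = 5
  27a + 9b + 3c + d = -51
  216a + 36b + 6c + d = -555
Solving the system yields a = -3, b = 2, c = 3, d = 3.
So f(s) = -3s^3 + 2s^2 + 3s + 3.
Check: f(-1) = 5. ✓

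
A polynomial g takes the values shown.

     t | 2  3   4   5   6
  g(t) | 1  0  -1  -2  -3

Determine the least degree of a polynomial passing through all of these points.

Forward differences of the values at t = 2, 3, 4, 5, 6:
  g  : 1  0  -1  -2  -3
  Δ  : -1  -1  -1  -1
  Δ^2: 0  0  0
  Δ^3: 0  0
  Δ^4: 0
The first differences are constant (-1) and nonzero, while all higher differences vanish, so the minimal degree is 1.

1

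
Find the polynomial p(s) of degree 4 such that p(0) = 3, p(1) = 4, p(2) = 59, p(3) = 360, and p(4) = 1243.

p(s) = 6s^4 - 4s^3 - 3s^2 + 2s + 3

Write p(s) = as^4 + bs^3 + cs^2 + ds + e. Substituting each data point gives a linear system:
  e = 3
  a + b + c + d + e = 4
  16a + 8b + 4c + 2d + e = 59
  81a + 27b + 9c + 3d + e = 360
  256a + 64b + 16c + 4d + e = 1243
Solving the system yields a = 6, b = -4, c = -3, d = 2, e = 3.
So p(s) = 6s^4 - 4s^3 - 3s^2 + 2s + 3.
Check: p(0) = 3. ✓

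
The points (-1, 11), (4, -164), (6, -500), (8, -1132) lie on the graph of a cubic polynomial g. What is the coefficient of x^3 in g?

Write g(x) = ax^3 + bx^2 + cx + d. Substituting each data point gives a linear system:
  -a + b - c + d = 11
  64a + 16b + 4c + d = -164
  216a + 36b + 6c + d = -500
  512a + 64b + 8c + d = -1132
Solving the system yields a = -2, b = -1, c = -6, d = 4.
So g(x) = -2x^3 - x^2 - 6x + 4.
The leading coefficient is -2.

-2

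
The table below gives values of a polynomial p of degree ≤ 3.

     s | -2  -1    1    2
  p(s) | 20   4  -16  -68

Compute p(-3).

72

Using the Lagrange interpolation formula with nodes -2, -1, 1, 2:
  L_0(s) = (s + 1)(s - 1)(s - 2) / -12
  L_1(s) = (s + 2)(s - 1)(s - 2) / 6
  L_2(s) = (s + 2)(s + 1)(s - 2) / -6
  L_3(s) = (s + 2)(s + 1)(s - 1) / 12
Then p(s) = 20·L_0(s) + 4·L_1(s) - 16·L_2(s) - 68·L_3(s).
Expanding and collecting terms gives p(s) = -4s^3 - 6s^2 - 6s.
Evaluating at s = -3: p(-3) = 72.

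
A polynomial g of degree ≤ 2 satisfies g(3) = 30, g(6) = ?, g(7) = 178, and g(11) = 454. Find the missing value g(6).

The 3 known points determine the degree-2 polynomial uniquely.
Write g(n) = an^2 + bn + c. Substituting each data point gives a linear system:
  9a + 3b + c = 30
  49a + 7b + c = 178
  121a + 11b + c = 454
Solving the system yields a = 4, b = -3, c = 3.
So g(n) = 4n^2 - 3n + 3.
Then g(6) = 129.

129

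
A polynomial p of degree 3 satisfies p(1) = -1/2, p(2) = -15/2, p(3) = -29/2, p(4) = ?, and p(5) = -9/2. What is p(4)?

-31/2

On equispaced nodes a degree-3 polynomial has vanishing fourth forward difference, so
  p(1) - 4·p(2) + 6·p(3) - 4·p(4) + p(5) = 0.
Substituting the known values and solving for p(4):
  -4·p(4) = 62
  p(4) = -31/2.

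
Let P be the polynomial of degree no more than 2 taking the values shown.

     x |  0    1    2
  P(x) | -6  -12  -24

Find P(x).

Write P(x) = ax^2 + bx + c. Substituting each data point gives a linear system:
  c = -6
  a + b + c = -12
  4a + 2b + c = -24
Solving the system yields a = -3, b = -3, c = -6.
So P(x) = -3x^2 - 3x - 6.
Check: P(0) = -6. ✓

P(x) = -3x^2 - 3x - 6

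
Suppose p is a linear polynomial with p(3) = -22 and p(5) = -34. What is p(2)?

-16

Using the Lagrange interpolation formula with nodes 3, 5:
  L_0(n) = (n - 5) / -2
  L_1(n) = (n - 3) / 2
Then p(n) = -22·L_0(n) - 34·L_1(n).
Expanding and collecting terms gives p(n) = -6n - 4.
Evaluating at n = 2: p(2) = -16.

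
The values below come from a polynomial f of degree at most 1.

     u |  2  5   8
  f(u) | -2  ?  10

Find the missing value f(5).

The 2 known points determine the degree-1 polynomial uniquely.
Write f(u) = au + b. Substituting each data point gives a linear system:
  2a + b = -2
  8a + b = 10
Solving the system yields a = 2, b = -6.
So f(u) = 2u - 6.
Then f(5) = 4.

4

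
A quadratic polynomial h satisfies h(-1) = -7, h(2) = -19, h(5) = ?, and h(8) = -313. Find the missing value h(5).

On equispaced nodes a degree-2 polynomial has vanishing third forward difference, so
  - h(-1) + 3·h(2) - 3·h(5) + h(8) = 0.
Substituting the known values and solving for h(5):
  -3·h(5) = 363
  h(5) = -121.

-121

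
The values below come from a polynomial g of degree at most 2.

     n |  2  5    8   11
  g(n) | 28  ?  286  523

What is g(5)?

On equispaced nodes a degree-2 polynomial has vanishing third forward difference, so
  - g(2) + 3·g(5) - 3·g(8) + g(11) = 0.
Substituting the known values and solving for g(5):
  3·g(5) = 363
  g(5) = 121.

121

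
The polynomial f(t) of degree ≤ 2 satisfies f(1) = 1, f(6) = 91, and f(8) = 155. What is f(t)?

f(t) = 2t^2 + 4t - 5

Write f(t) = at^2 + bt + c. Substituting each data point gives a linear system:
  a + b + c = 1
  36a + 6b + c = 91
  64a + 8b + c = 155
Solving the system yields a = 2, b = 4, c = -5.
So f(t) = 2t² + 4t - 5.
Check: f(1) = 1. ✓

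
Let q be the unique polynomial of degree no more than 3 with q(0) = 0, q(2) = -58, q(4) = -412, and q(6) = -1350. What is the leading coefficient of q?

-6

Write q(t) = at^3 + bt^2 + ct + d. Substituting each data point gives a linear system:
  d = 0
  8a + 4b + 2c + d = -58
  64a + 16b + 4c + d = -412
  216a + 36b + 6c + d = -1350
Solving the system yields a = -6, b = -1, c = -3, d = 0.
So q(t) = -6t^3 - t^2 - 3t.
The leading coefficient is -6.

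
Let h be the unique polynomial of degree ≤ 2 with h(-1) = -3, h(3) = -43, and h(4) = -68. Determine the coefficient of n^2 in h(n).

Write h(n) = an^2 + bn + c. Substituting each data point gives a linear system:
  a - b + c = -3
  9a + 3b + c = -43
  16a + 4b + c = -68
Solving the system yields a = -3, b = -4, c = -4.
So h(n) = -3n² - 4n - 4.
The leading coefficient is -3.

-3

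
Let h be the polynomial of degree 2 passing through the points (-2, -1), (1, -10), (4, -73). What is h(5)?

-106

Forward differences of the values at t = -2, 1, 4:
  h  : -1  -10  -73
  Δ  : -9  -63
  Δ^2: -54
The second differences are constant, confirming degree 2.
Interpolating (Newton forward form) and evaluating at t = 5 gives h(5) = -106.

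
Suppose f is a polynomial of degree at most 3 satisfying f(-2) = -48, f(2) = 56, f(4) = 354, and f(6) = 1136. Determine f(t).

f(t) = 5t^3 + (1/2)t^2 + 6t + 2

Using the Lagrange interpolation formula with nodes -2, 2, 4, 6:
  L_0(t) = (t - 2)(t - 4)(t - 6) / -192
  L_1(t) = (t + 2)(t - 4)(t - 6) / 32
  L_2(t) = (t + 2)(t - 2)(t - 6) / -24
  L_3(t) = (t + 2)(t - 2)(t - 4) / 64
Then f(t) = -48·L_0(t) + 56·L_1(t) + 354·L_2(t) + 1136·L_3(t).
Expanding and collecting terms gives f(t) = 5t^3 + (1/2)t^2 + 6t + 2.
Check: f(4) = 354. ✓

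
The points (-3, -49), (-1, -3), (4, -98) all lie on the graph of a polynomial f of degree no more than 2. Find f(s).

f(s) = -6s^2 - s + 2

Write f(s) = as^2 + bs + c. Substituting each data point gives a linear system:
  9a - 3b + c = -49
  a - b + c = -3
  16a + 4b + c = -98
Solving the system yields a = -6, b = -1, c = 2.
So f(s) = -6s² - s + 2.
Check: f(-1) = -3. ✓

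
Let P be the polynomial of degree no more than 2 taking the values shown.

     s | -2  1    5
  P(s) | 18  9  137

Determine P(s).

P(s) = 5s^2 + 2s + 2

Write P(s) = as^2 + bs + c. Substituting each data point gives a linear system:
  4a - 2b + c = 18
  a + b + c = 9
  25a + 5b + c = 137
Solving the system yields a = 5, b = 2, c = 2.
So P(s) = 5s² + 2s + 2.
Check: P(5) = 137. ✓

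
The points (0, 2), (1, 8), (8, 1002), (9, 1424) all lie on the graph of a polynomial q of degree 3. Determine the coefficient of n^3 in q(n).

2

Write q(n) = an^3 + bn^2 + cn + d. Substituting each data point gives a linear system:
  d = 2
  a + b + c + d = 8
  512a + 64b + 8c + d = 1002
  729a + 81b + 9c + d = 1424
Solving the system yields a = 2, b = -1, c = 5, d = 2.
So q(n) = 2n^3 - n^2 + 5n + 2.
The leading coefficient is 2.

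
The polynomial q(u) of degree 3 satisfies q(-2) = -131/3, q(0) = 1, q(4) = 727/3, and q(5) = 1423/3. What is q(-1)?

Write q(u) = au^3 + bu^2 + cu + d. Substituting each data point gives a linear system:
  -8a + 4b - 2c + d = -131/3
  d = 1
  64a + 16b + 4c + d = 727/3
  125a + 25b + 5c + d = 1423/3
Solving the system yields a = 4, b = -5/3, c = 3, d = 1.
So q(u) = 4u^3 - (5/3)u^2 + 3u + 1.
Then q(-1) = -23/3.

-23/3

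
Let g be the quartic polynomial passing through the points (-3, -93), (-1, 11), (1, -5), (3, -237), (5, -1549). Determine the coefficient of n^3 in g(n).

Write g(n) = an^4 + bn^3 + cn^2 + dn + e. Substituting each data point gives a linear system:
  81a - 27b + 9c - 3d + e = -93
  a - b + c - d + e = 11
  a + b + c + d + e = -5
  81a + 27b + 9c + 3d + e = -237
  625a + 125b + 25c + 5d + e = -1549
Solving the system yields a = -2, b = -2, c = -1, d = -6, e = 6.
So g(n) = -2n^4 - 2n^3 - n^2 - 6n + 6.
The coefficient of n^3 is -2.

-2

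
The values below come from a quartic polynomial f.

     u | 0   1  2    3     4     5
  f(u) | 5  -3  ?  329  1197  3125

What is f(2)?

41

The 5 known points determine the degree-4 polynomial uniquely.
Write f(u) = au^4 + bu^3 + cu^2 + du + e. Substituting each data point gives a linear system:
  e = 5
  a + b + c + d + e = -3
  81a + 27b + 9c + 3d + e = 329
  256a + 64b + 16c + 4d + e = 1197
  625a + 125b + 25c + 5d + e = 3125
Solving the system yields a = 6, b = -4, c = -4, d = -6, e = 5.
So f(u) = 6u⁴ - 4u³ - 4u² - 6u + 5.
Then f(2) = 41.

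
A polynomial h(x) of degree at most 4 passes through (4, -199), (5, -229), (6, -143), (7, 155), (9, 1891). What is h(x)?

h(x) = x^4 - 6x^3 - 3x^2 - 6x + 1

Write h(x) = ax^4 + bx^3 + cx^2 + dx + e. Substituting each data point gives a linear system:
  256a + 64b + 16c + 4d + e = -199
  625a + 125b + 25c + 5d + e = -229
  1296a + 216b + 36c + 6d + e = -143
  2401a + 343b + 49c + 7d + e = 155
  6561a + 729b + 81c + 9d + e = 1891
Solving the system yields a = 1, b = -6, c = -3, d = -6, e = 1.
So h(x) = x^4 - 6x^3 - 3x^2 - 6x + 1.
Check: h(6) = -143. ✓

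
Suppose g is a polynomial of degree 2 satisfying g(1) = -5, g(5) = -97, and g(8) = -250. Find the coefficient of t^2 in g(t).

-4

Write g(t) = at^2 + bt + c. Substituting each data point gives a linear system:
  a + b + c = -5
  25a + 5b + c = -97
  64a + 8b + c = -250
Solving the system yields a = -4, b = 1, c = -2.
So g(t) = -4t^2 + t - 2.
The leading coefficient is -4.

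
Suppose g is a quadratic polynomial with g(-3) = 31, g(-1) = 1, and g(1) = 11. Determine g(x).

g(x) = 5x^2 + 5x + 1

Write g(x) = ax^2 + bx + c. Substituting each data point gives a linear system:
  9a - 3b + c = 31
  a - b + c = 1
  a + b + c = 11
Solving the system yields a = 5, b = 5, c = 1.
So g(x) = 5x^2 + 5x + 1.
Check: g(-1) = 1. ✓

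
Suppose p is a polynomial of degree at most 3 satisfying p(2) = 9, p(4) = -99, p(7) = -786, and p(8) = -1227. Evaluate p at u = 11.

Using the Lagrange interpolation formula with nodes 2, 4, 7, 8:
  L_0(u) = (u - 4)(u - 7)(u - 8) / -60
  L_1(u) = (u - 2)(u - 7)(u - 8) / 24
  L_2(u) = (u - 2)(u - 4)(u - 8) / -15
  L_3(u) = (u - 2)(u - 4)(u - 7) / 24
Then p(u) = 9·L_0(u) - 99·L_1(u) - 786·L_2(u) - 1227·L_3(u).
Expanding and collecting terms gives p(u) = -3u^3 + 4u^2 + 6u + 5.
Evaluating at u = 11: p(11) = -3438.

-3438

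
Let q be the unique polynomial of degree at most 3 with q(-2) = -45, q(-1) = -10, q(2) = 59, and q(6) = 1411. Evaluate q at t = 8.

3275

Using the Lagrange interpolation formula with nodes -2, -1, 2, 6:
  L_0(t) = (t + 1)(t - 2)(t - 6) / -32
  L_1(t) = (t + 2)(t - 2)(t - 6) / 21
  L_2(t) = (t + 2)(t + 1)(t - 6) / -48
  L_3(t) = (t + 2)(t + 1)(t - 2) / 224
Then q(t) = -45·L_0(t) - 10·L_1(t) + 59·L_2(t) + 1411·L_3(t).
Expanding and collecting terms gives q(t) = 6t^3 + 3t^2 + 2t - 5.
Evaluating at t = 8: q(8) = 3275.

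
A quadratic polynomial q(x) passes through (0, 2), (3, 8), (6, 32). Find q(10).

92

Forward differences of the values at x = 0, 3, 6:
  q  : 2  8  32
  Δ  : 6  24
  Δ^2: 18
The second differences are constant, confirming degree 2.
Interpolating (Newton forward form) and evaluating at x = 10 gives q(10) = 92.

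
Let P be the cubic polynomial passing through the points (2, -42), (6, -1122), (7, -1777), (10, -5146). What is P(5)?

-651

Write P(s) = as^3 + bs^2 + cs + d. Substituting each data point gives a linear system:
  8a + 4b + 2c + d = -42
  216a + 36b + 6c + d = -1122
  343a + 49b + 7c + d = -1777
  1000a + 100b + 10c + d = -5146
Solving the system yields a = -5, b = -2, c = 6, d = -6.
So P(s) = -5s³ - 2s² + 6s - 6.
Then P(5) = -651.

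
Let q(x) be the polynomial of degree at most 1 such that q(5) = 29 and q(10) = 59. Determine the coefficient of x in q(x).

6

Write q(x) = ax + b. Substituting each data point gives a linear system:
  5a + b = 29
  10a + b = 59
Solving the system yields a = 6, b = -1.
So q(x) = 6x - 1.
The leading coefficient is 6.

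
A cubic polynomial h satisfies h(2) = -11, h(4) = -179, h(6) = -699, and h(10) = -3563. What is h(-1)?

Using the Lagrange interpolation formula with nodes 2, 4, 6, 10:
  L_0(u) = (u - 4)(u - 6)(u - 10) / -64
  L_1(u) = (u - 2)(u - 6)(u - 10) / 24
  L_2(u) = (u - 2)(u - 4)(u - 10) / -32
  L_3(u) = (u - 2)(u - 4)(u - 6) / 192
Then h(u) = -11·L_0(u) - 179·L_1(u) - 699·L_2(u) - 3563·L_3(u).
Expanding and collecting terms gives h(u) = -4u³ + 4u² + 4u - 3.
Evaluating at u = -1: h(-1) = 1.

1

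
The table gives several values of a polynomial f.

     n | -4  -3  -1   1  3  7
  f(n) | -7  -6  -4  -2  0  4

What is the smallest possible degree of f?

Divided differences on the nodes -4, -3, -1, 1, 3, 7:
  order 0: -7  -6  -4  -2  0  4
  order 1: 1  1  1  1  1
  order 2: 0  0  0  0
  order 3: 0  0  0
  order 4: 0  0
  order 5: 0
The order-1 divided differences are all 1 (nonzero) and every higher order vanishes, so the data lies on a polynomial of degree exactly 1.

1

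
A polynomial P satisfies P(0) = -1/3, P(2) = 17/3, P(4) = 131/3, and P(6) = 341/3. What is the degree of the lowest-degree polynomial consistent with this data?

2

Forward differences of the values at s = 0, 2, 4, 6:
  P  : -1/3  17/3  131/3  341/3
  Δ  : 6  38  70
  Δ^2: 32  32
  Δ^3: 0
The second differences are constant (32) and nonzero, while all higher differences vanish, so the minimal degree is 2.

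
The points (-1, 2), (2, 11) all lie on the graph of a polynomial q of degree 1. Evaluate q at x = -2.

-1

Write q(x) = ax + b. Substituting each data point gives a linear system:
  -a + b = 2
  2a + b = 11
Solving the system yields a = 3, b = 5.
So q(x) = 3x + 5.
Then q(-2) = -1.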